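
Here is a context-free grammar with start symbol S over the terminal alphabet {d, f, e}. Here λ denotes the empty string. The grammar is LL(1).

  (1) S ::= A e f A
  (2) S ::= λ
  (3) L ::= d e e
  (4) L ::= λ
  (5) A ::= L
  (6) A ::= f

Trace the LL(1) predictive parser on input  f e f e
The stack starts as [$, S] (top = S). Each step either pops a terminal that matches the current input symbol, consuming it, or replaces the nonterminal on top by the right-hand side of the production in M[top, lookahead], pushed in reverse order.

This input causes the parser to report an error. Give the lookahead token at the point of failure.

step 1: stack=$ S  input=f e f e $  — expand S ::= A e f A
step 2: stack=$ A f e A  input=f e f e $  — expand A ::= f
step 3: stack=$ A f e f  input=f e f e $  — match f
step 4: stack=$ A f e  input=e f e $  — match e
step 5: stack=$ A f  input=f e $  — match f
step 6: stack=$ A  input=e $  — expand A ::= L
step 7: stack=$ L  input=e $  — expand L ::= λ
step 8: stack=$  input=e $  — error: stack empty but input remains

e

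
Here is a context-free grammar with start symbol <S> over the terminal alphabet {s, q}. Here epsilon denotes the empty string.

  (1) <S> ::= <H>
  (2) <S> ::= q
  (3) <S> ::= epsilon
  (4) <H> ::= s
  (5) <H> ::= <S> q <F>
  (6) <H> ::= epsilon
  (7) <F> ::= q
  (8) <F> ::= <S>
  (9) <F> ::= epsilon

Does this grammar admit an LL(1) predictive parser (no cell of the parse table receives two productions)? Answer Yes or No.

No

FIRST(<S>) = {epsilon, q, s}
FIRST(<H>) = {epsilon, q, s}
FIRST(<F>) = {epsilon, q, s}
FOLLOW(<S>) = {$, q}
FOLLOW(<H>) = {$, q}
FOLLOW(<F>) = {$, q}
Cell M[<F>, $] receives both <F> ::= <S> and <F> ::= epsilon — the grammar is not LL(1).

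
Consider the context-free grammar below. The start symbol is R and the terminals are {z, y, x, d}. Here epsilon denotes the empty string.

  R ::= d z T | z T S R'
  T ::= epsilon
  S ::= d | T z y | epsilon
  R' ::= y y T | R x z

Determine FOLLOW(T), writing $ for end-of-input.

FIRST(R): from R::=d z T we get {d}; from R::=z T S R' we get {z}. So FIRST(R) = {d, z}.
FIRST(T): from T::=epsilon we get {epsilon}. So FIRST(T) = {epsilon}.
FIRST(S): from S::=d we get {d}; from S::=T z y we get {z}; from S::=epsilon we get {epsilon}. So FIRST(S) = {epsilon, d, z}.
FIRST(R'): from R'::=y y T we get {y}; from R'::=R x z we get {d, z}. So FIRST(R') = {d, y, z}.
FOLLOW(R) includes $ since R is the start symbol.
FOLLOW(R): in R'::=R x z, R is followed by x z with FIRST {x}. Thus FOLLOW(R) = {$, x}.
FOLLOW(S): in R::=z T S R', S is followed by R' with FIRST {d, y, z}. Thus FOLLOW(S) = {d, y, z}.
FOLLOW(R'): in R::=z T S R', the suffix after R' is empty, so FOLLOW(R') ⊇ FOLLOW(R) = {$, x}. Thus FOLLOW(R') = {$, x}.
FOLLOW(T): in R::=d z T, the suffix after T is empty, so FOLLOW(T) ⊇ FOLLOW(R) = {$, x}; in R::=z T S R', T is followed by S R' with FIRST {d, y, z}; in S::=T z y, T is followed by z y with FIRST {z}; in R'::=y y T, the suffix after T is empty, so FOLLOW(T) ⊇ FOLLOW(R') = {$, x}. Thus FOLLOW(T) = {$, d, x, y, z}.

{$, d, x, y, z}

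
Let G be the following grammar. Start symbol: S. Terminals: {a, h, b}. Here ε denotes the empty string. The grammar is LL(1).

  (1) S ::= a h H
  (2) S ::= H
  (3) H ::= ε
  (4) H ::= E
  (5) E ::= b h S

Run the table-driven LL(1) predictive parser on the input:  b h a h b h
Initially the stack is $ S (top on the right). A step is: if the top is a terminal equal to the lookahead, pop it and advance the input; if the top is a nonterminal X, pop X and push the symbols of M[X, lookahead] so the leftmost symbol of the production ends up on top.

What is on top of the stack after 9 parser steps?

     Stack    Input          Action
  1  $ S      b h a h b h $  expand S ::= H
  2  $ H      b h a h b h $  expand H ::= E
  3  $ E      b h a h b h $  expand E ::= b h S
  4  $ S h b  b h a h b h $  match b
  5  $ S h    h a h b h $    match h
  6  $ S      a h b h $      expand S ::= a h H
  7  $ H h a  a h b h $      match a
  8  $ H h    h b h $        match h
  9  $ H      b h $          expand H ::= E
Stack after step 9: $ E (top = E).

E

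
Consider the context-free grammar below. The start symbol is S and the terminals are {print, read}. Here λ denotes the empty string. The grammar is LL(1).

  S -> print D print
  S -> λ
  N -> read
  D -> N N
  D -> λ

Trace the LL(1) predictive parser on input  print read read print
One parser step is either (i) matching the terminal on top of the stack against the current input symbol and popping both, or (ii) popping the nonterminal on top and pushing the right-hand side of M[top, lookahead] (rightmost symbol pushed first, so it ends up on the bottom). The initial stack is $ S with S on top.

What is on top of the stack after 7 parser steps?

     Stack            Input                    Action
  1  $ S              print read read print $  expand S -> print D print
  2  $ print D print  print read read print $  match print
  3  $ print D        read read print $        expand D -> N N
  4  $ print N N      read read print $        expand N -> read
  5  $ print N read   read read print $        match read
  6  $ print N        read print $             expand N -> read
  7  $ print read     read print $             match read
Stack after step 7: $ print (top = print).

print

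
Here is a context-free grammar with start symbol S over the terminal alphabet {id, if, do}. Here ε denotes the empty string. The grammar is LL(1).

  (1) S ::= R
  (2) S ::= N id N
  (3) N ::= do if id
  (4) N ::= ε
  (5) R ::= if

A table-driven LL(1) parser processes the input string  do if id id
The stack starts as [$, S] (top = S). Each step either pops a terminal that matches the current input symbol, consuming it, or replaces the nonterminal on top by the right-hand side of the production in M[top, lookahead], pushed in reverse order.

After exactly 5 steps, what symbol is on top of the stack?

id

     Stack            Input          Action
  1  $ S              do if id id $  expand S ::= N id N
  2  $ N id N         do if id id $  expand N ::= do if id
  3  $ N id id if do  do if id id $  match do
  4  $ N id id if     if id id $     match if
  5  $ N id id        id id $        match id
Stack after step 5: $ N id (top = id).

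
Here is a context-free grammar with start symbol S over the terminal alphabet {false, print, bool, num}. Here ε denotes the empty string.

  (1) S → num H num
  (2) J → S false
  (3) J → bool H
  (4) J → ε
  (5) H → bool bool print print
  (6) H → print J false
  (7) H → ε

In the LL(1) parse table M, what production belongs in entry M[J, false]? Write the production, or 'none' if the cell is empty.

J → ε

FIRST(S): from S→num H num we get {num}. So FIRST(S) = {num}.
FIRST(H): from H→bool bool print print we get {bool}; from H→print J false we get {print}; from H→ε we get {ε}. So FIRST(H) = {ε, bool, print}.
FIRST(J): from J→S false we get {num}; from J→bool H we get {bool}; from J→ε we get {ε}. So FIRST(J) = {ε, bool, num}.
FOLLOW(S) includes $ since S is the start symbol.
FOLLOW(J): in H→print J false, J is followed by false with FIRST {false}. Thus FOLLOW(J) = {false}.
For J → S false: FIRST(S false) = {num}, so it goes in M[J, t] for t ∈ {num}.
For J → bool H: FIRST(bool H) = {bool}, so it goes in M[J, t] for t ∈ {bool}.
For J → ε: FIRST(ε) = {ε}, so it goes in M[J, t] for t ∈ {}; since ε ∈ FIRST, also for every t ∈ FOLLOW(J) = {false}.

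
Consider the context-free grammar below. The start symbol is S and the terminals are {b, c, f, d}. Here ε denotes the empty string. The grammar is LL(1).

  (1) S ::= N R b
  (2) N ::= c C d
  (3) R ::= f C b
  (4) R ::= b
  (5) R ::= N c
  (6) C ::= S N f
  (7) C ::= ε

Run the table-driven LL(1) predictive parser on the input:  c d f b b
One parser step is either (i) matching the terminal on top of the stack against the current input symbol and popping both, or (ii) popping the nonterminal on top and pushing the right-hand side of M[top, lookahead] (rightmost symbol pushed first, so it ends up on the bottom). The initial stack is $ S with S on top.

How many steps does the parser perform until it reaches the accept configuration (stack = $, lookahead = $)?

10

      Stack        Input        Action
   1  $ S          c d f b b $  expand S ::= N R b
   2  $ b R N      c d f b b $  expand N ::= c C d
   3  $ b R d C c  c d f b b $  match c
   4  $ b R d C    d f b b $    expand C ::= ε
   5  $ b R d      d f b b $    match d
   6  $ b R        f b b $      expand R ::= f C b
   7  $ b b C f    f b b $      match f
   8  $ b b C      b b $        expand C ::= ε
   9  $ b b        b b $        match b
  10  $ b          b $          match b
Accept reached after 10 steps.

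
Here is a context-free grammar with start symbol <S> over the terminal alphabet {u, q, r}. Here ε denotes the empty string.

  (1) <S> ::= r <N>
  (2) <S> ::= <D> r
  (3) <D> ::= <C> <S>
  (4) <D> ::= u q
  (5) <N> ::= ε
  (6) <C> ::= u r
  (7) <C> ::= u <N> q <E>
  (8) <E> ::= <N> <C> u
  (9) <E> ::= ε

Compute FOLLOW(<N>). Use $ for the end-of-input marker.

FIRST(<N>) = {ε}
FIRST(<C>) = {u}
FIRST(<D>) = {u}  (via <C> <S>)
FIRST(<E>) = {ε, u}  (via <N> <C> u)
FIRST(<S>) = {r, u}  (via <D> r)
FOLLOW(<S>) includes $ since <S> is the start symbol.
FOLLOW(<D>): in <S>::=<D> r, <D> is followed by r with FIRST {r}. Thus FOLLOW(<D>) = {r}.
FOLLOW(<S>): in <D>::=<C> <S>, the suffix after <S> is empty, so FOLLOW(<S>) ⊇ FOLLOW(<D>) = {r}. Thus FOLLOW(<S>) = {$, r}.
FOLLOW(<N>): in <S>::=r <N>, the suffix after <N> is empty, so FOLLOW(<N>) ⊇ FOLLOW(<S>) = {$, r}; in <C>::=u <N> q <E>, <N> is followed by q <E> with FIRST {q}; in <E>::=<N> <C> u, <N> is followed by <C> u with FIRST {u}. Thus FOLLOW(<N>) = {$, q, r, u}.
FOLLOW(<C>): in <D>::=<C> <S>, <C> is followed by <S> with FIRST {r, u}; in <E>::=<N> <C> u, <C> is followed by u with FIRST {u}. Thus FOLLOW(<C>) = {r, u}.
FOLLOW(<E>): in <C>::=u <N> q <E>, the suffix after <E> is empty, so FOLLOW(<E>) ⊇ FOLLOW(<C>) = {r, u}. Thus FOLLOW(<E>) = {r, u}.

{$, q, r, u}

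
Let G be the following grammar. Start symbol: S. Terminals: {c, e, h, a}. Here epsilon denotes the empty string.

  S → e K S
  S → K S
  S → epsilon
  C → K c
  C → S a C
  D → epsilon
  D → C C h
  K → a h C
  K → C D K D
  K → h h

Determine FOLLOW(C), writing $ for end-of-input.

FIRST(S) = {epsilon, a, e, h}  (via K S)
FIRST(C) = {a, e, h}  (via K c, S a C)
FIRST(D) = {epsilon, a, e, h}  (via C C h)
FIRST(K) = {a, e, h}  (via C D K D)
FOLLOW(S) includes $ since S is the start symbol.
FOLLOW(S): in S→e K S, the suffix after S is empty (adds nothing new); in S→K S, the suffix after S is empty (adds nothing new); in C→S a C, S is followed by a C with FIRST {a}. Thus FOLLOW(S) = {$, a}.
FOLLOW(K): in S→e K S, K is followed by S with FIRST {epsilon, a, e, h}; in S→e K S, the suffix after K is nullable, so FOLLOW(K) ⊇ FOLLOW(S) = {$, a}; in S→K S, K is followed by S with FIRST {epsilon, a, e, h}; in S→K S, the suffix after K is nullable, so FOLLOW(K) ⊇ FOLLOW(S) = {$, a}; in C→K c, K is followed by c with FIRST {c}; in K→C D K D, K is followed by D with FIRST {epsilon, a, e, h}; in K→C D K D, the suffix after K is nullable (adds nothing new). Thus FOLLOW(K) = {$, a, c, e, h}.
FOLLOW(C): in C→S a C, the suffix after C is empty (adds nothing new); in D→C C h (occurrence 1), C is followed by C h with FIRST {a, e, h}; in D→C C h (occurrence 2), C is followed by h with FIRST {h}; in K→a h C, the suffix after C is empty, so FOLLOW(C) ⊇ FOLLOW(K) = {$, a, c, e, h}; in K→C D K D, C is followed by D K D with FIRST {a, e, h}. Thus FOLLOW(C) = {$, a, c, e, h}.
FOLLOW(D): in K→C D K D (occurrence 1), D is followed by K D with FIRST {a, e, h}; in K→C D K D (occurrence 2), the suffix after D is empty, so FOLLOW(D) ⊇ FOLLOW(K) = {$, a, c, e, h}. Thus FOLLOW(D) = {$, a, c, e, h}.

{$, a, c, e, h}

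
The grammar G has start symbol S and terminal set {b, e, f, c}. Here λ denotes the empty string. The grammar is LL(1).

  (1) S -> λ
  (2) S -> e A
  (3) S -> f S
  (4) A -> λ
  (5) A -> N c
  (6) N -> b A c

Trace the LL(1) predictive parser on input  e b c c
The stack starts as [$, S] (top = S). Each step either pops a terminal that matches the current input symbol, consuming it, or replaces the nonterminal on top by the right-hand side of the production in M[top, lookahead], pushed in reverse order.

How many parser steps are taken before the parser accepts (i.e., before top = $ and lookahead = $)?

8

step 1: stack=$ S  input=e b c c $  — expand S -> e A
step 2: stack=$ A e  input=e b c c $  — match e
step 3: stack=$ A  input=b c c $  — expand A -> N c
step 4: stack=$ c N  input=b c c $  — expand N -> b A c
step 5: stack=$ c c A b  input=b c c $  — match b
step 6: stack=$ c c A  input=c c $  — expand A -> λ
step 7: stack=$ c c  input=c c $  — match c
step 8: stack=$ c  input=c $  — match c
Accept reached after 8 steps.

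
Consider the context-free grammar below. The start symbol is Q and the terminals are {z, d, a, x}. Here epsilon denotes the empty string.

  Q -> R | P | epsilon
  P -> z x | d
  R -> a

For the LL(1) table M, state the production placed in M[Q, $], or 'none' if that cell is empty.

Q -> epsilon

FIRST(P) = {d, z}
FIRST(R) = {a}
FIRST(Q) = {epsilon, a, d, z}  (via R, P)
FOLLOW(Q) includes $ since Q is the start symbol.
FOLLOW(Q): Q appears on no right-hand side. Thus FOLLOW(Q) = {$}.
For Q -> R: FIRST(R) = {a}, so it goes in M[Q, t] for t ∈ {a}.
For Q -> P: FIRST(P) = {d, z}, so it goes in M[Q, t] for t ∈ {d, z}.
For Q -> epsilon: FIRST(epsilon) = {epsilon}, so it goes in M[Q, t] for t ∈ {}; since epsilon ∈ FIRST, also for every t ∈ FOLLOW(Q) = {$}.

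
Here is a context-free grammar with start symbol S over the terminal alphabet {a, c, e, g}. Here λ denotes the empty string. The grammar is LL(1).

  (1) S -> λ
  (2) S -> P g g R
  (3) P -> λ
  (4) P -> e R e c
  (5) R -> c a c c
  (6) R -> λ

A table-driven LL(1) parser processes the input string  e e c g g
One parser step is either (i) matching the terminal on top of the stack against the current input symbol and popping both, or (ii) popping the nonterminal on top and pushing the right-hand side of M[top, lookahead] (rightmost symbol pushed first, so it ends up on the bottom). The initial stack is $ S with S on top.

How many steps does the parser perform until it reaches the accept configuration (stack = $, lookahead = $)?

9

step 1: stack=$ S  input=e e c g g $  — expand S -> P g g R
step 2: stack=$ R g g P  input=e e c g g $  — expand P -> e R e c
step 3: stack=$ R g g c e R e  input=e e c g g $  — match e
step 4: stack=$ R g g c e R  input=e c g g $  — expand R -> λ
step 5: stack=$ R g g c e  input=e c g g $  — match e
step 6: stack=$ R g g c  input=c g g $  — match c
step 7: stack=$ R g g  input=g g $  — match g
step 8: stack=$ R g  input=g $  — match g
step 9: stack=$ R  input=$  — expand R -> λ
Accept reached after 9 steps.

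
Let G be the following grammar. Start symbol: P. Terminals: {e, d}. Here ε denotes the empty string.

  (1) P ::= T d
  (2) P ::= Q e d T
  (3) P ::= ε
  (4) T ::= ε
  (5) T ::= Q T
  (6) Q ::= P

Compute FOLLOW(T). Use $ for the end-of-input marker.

FIRST(P) = {ε, d, e}  (via T d, Q e d T)
FIRST(Q) = {ε, d, e}  (via P)
FIRST(T) = {ε, d, e}  (via Q T)
FOLLOW(P) includes $ since P is the start symbol.
FOLLOW(P): in Q::=P, the suffix after P is empty, so FOLLOW(P) ⊇ FOLLOW(Q) = {$, d, e}. Thus FOLLOW(P) = {$, d, e}.
FOLLOW(T): in P::=T d, T is followed by d with FIRST {d}; in P::=Q e d T, the suffix after T is empty, so FOLLOW(T) ⊇ FOLLOW(P) = {$, d, e}; in T::=Q T, the suffix after T is empty (adds nothing new). Thus FOLLOW(T) = {$, d, e}.
FOLLOW(Q): in P::=Q e d T, Q is followed by e d T with FIRST {e}; in T::=Q T, Q is followed by T with FIRST {ε, d, e}; in T::=Q T, the suffix after Q is nullable, so FOLLOW(Q) ⊇ FOLLOW(T) = {$, d, e}. Thus FOLLOW(Q) = {$, d, e}.

{$, d, e}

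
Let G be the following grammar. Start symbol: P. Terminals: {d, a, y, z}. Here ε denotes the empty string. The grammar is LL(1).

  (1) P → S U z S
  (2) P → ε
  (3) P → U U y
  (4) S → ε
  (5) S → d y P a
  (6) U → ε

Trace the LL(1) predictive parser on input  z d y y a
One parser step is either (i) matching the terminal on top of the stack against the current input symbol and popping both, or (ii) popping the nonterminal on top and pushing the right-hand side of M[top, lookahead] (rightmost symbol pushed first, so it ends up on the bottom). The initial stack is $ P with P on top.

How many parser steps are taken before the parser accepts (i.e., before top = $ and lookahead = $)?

      Stack      Input        Action
   1  $ P        z d y y a $  expand P → S U z S
   2  $ S z U S  z d y y a $  expand S → ε
   3  $ S z U    z d y y a $  expand U → ε
   4  $ S z      z d y y a $  match z
   5  $ S        d y y a $    expand S → d y P a
   6  $ a P y d  d y y a $    match d
   7  $ a P y    y y a $      match y
   8  $ a P      y a $        expand P → U U y
   9  $ a y U U  y a $        expand U → ε
  10  $ a y U    y a $        expand U → ε
  11  $ a y      y a $        match y
  12  $ a        a $          match a
Accept reached after 12 steps.

12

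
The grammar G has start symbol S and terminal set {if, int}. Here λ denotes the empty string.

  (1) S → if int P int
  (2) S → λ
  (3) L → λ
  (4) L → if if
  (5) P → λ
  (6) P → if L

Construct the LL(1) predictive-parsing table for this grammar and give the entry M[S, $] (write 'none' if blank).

FIRST(S) = {λ, if}
FIRST(L) = {λ, if}
FIRST(P) = {λ, if}
FOLLOW(S) includes $ since S is the start symbol.
FOLLOW(S): S appears on no right-hand side. Thus FOLLOW(S) = {$}.
For S → if int P int: FIRST(if int P int) = {if}, so it goes in M[S, t] for t ∈ {if}.
For S → λ: FIRST(λ) = {λ}, so it goes in M[S, t] for t ∈ {}; since λ ∈ FIRST, also for every t ∈ FOLLOW(S) = {$}.

S → λ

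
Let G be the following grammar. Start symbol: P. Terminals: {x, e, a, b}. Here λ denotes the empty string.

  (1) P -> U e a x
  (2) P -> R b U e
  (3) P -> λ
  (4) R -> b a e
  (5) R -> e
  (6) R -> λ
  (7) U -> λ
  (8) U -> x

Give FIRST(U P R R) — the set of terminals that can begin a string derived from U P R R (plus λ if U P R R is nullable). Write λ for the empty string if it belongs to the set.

{λ, b, e, x}

FIRST(R): from R->b a e we get {b}; from R->e we get {e}; from R->λ we get {λ}. So FIRST(R) = {λ, b, e}.
FIRST(U): from U->λ we get {λ}; from U->x we get {x}. So FIRST(U) = {λ, x}.
FIRST(P): from P->U e a x we get {e, x}; from P->R b U e we get {b, e}; from P->λ we get {λ}. So FIRST(P) = {λ, b, e, x}.
FIRST(U P R R): take FIRST of each symbol in turn, carrying on past any symbol whose FIRST contains λ; result {λ, b, e, x}.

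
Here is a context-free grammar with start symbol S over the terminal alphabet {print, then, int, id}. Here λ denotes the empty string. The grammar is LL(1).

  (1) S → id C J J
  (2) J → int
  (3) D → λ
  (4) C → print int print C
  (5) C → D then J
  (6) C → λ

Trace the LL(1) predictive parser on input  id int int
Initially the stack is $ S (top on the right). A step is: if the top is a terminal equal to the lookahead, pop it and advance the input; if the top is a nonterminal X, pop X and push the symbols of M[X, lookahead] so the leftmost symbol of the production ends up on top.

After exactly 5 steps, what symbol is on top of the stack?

     Stack       Input         Action
  1  $ S         id int int $  expand S → id C J J
  2  $ J J C id  id int int $  match id
  3  $ J J C     int int $     expand C → λ
  4  $ J J       int int $     expand J → int
  5  $ J int     int int $     match int
Stack after step 5: $ J (top = J).

J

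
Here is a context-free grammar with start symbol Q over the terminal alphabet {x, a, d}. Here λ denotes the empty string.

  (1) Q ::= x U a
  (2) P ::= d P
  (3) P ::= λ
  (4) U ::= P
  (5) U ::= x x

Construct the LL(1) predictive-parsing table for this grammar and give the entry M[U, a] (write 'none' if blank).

FIRST(Q): from Q::=x U a we get {x}. So FIRST(Q) = {x}.
FIRST(P): from P::=d P we get {d}; from P::=λ we get {λ}. So FIRST(P) = {λ, d}.
FIRST(U): from U::=P we get {λ, d}; from U::=x x we get {x}. So FIRST(U) = {λ, d, x}.
FOLLOW(Q) includes $ since Q is the start symbol.
FOLLOW(U): in Q::=x U a, U is followed by a with FIRST {a}. Thus FOLLOW(U) = {a}.
For U ::= P: FIRST(P) = {λ, d}, so it goes in M[U, t] for t ∈ {d}; since λ ∈ FIRST, also for every t ∈ FOLLOW(U) = {a}.
For U ::= x x: FIRST(x x) = {x}, so it goes in M[U, t] for t ∈ {x}.

U ::= P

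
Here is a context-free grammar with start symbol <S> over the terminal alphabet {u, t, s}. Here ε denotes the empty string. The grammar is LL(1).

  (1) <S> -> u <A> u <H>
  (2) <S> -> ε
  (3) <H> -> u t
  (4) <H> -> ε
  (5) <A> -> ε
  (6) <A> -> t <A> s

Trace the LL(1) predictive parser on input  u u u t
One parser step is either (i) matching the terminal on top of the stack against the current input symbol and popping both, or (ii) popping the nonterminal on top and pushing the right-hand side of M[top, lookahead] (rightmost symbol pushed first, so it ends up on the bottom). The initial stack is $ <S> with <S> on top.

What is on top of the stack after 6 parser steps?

t

step 1: stack=$ <S>  input=u u u t $  — expand <S> -> u <A> u <H>
step 2: stack=$ <H> u <A> u  input=u u u t $  — match u
step 3: stack=$ <H> u <A>  input=u u t $  — expand <A> -> ε
step 4: stack=$ <H> u  input=u u t $  — match u
step 5: stack=$ <H>  input=u t $  — expand <H> -> u t
step 6: stack=$ t u  input=u t $  — match u
Stack after step 6: $ t (top = t).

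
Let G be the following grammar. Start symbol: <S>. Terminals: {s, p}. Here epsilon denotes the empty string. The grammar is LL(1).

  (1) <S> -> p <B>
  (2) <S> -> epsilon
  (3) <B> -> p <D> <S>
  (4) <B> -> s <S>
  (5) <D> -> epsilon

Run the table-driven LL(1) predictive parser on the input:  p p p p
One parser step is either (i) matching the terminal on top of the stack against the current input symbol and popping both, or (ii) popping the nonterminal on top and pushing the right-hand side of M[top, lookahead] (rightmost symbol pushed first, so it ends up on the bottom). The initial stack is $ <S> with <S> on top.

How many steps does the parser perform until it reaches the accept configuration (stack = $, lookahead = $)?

11

step 1: stack=$ <S>  input=p p p p $  — expand <S> -> p <B>
step 2: stack=$ <B> p  input=p p p p $  — match p
step 3: stack=$ <B>  input=p p p $  — expand <B> -> p <D> <S>
step 4: stack=$ <S> <D> p  input=p p p $  — match p
step 5: stack=$ <S> <D>  input=p p $  — expand <D> -> epsilon
step 6: stack=$ <S>  input=p p $  — expand <S> -> p <B>
step 7: stack=$ <B> p  input=p p $  — match p
step 8: stack=$ <B>  input=p $  — expand <B> -> p <D> <S>
step 9: stack=$ <S> <D> p  input=p $  — match p
step 10: stack=$ <S> <D>  input=$  — expand <D> -> epsilon
step 11: stack=$ <S>  input=$  — expand <S> -> epsilon
Accept reached after 11 steps.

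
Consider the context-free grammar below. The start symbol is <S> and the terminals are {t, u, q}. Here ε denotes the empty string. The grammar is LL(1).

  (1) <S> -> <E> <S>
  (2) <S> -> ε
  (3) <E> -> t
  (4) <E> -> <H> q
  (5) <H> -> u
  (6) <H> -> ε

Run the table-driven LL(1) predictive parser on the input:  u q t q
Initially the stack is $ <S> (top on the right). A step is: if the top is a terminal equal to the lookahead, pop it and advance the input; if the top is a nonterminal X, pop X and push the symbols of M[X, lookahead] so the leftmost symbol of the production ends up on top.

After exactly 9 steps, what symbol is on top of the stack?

<E>

step 1: stack=$ <S>  input=u q t q $  — expand <S> -> <E> <S>
step 2: stack=$ <S> <E>  input=u q t q $  — expand <E> -> <H> q
step 3: stack=$ <S> q <H>  input=u q t q $  — expand <H> -> u
step 4: stack=$ <S> q u  input=u q t q $  — match u
step 5: stack=$ <S> q  input=q t q $  — match q
step 6: stack=$ <S>  input=t q $  — expand <S> -> <E> <S>
step 7: stack=$ <S> <E>  input=t q $  — expand <E> -> t
step 8: stack=$ <S> t  input=t q $  — match t
step 9: stack=$ <S>  input=q $  — expand <S> -> <E> <S>
Stack after step 9: $ <S> <E> (top = <E>).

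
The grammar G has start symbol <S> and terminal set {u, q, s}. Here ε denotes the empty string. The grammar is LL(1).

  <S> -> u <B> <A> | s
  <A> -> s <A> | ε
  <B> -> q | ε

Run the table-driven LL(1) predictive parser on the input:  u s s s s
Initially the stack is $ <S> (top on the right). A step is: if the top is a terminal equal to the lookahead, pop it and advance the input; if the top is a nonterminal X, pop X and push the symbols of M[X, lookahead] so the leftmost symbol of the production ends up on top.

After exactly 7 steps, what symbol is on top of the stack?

     Stack        Input        Action
  1  $ <S>        u s s s s $  expand <S> -> u <B> <A>
  2  $ <A> <B> u  u s s s s $  match u
  3  $ <A> <B>    s s s s $    expand <B> -> ε
  4  $ <A>        s s s s $    expand <A> -> s <A>
  5  $ <A> s      s s s s $    match s
  6  $ <A>        s s s $      expand <A> -> s <A>
  7  $ <A> s      s s s $      match s
Stack after step 7: $ <A> (top = <A>).

<A>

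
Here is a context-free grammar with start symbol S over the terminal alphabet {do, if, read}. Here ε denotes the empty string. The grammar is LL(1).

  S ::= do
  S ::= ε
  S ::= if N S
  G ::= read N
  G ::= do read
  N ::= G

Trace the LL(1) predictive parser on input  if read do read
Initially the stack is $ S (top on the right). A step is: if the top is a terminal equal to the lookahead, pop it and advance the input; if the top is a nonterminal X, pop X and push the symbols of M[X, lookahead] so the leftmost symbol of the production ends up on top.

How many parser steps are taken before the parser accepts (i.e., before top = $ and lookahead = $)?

10

step 1: stack=$ S  input=if read do read $  — expand S ::= if N S
step 2: stack=$ S N if  input=if read do read $  — match if
step 3: stack=$ S N  input=read do read $  — expand N ::= G
step 4: stack=$ S G  input=read do read $  — expand G ::= read N
step 5: stack=$ S N read  input=read do read $  — match read
step 6: stack=$ S N  input=do read $  — expand N ::= G
step 7: stack=$ S G  input=do read $  — expand G ::= do read
step 8: stack=$ S read do  input=do read $  — match do
step 9: stack=$ S read  input=read $  — match read
step 10: stack=$ S  input=$  — expand S ::= ε
Accept reached after 10 steps.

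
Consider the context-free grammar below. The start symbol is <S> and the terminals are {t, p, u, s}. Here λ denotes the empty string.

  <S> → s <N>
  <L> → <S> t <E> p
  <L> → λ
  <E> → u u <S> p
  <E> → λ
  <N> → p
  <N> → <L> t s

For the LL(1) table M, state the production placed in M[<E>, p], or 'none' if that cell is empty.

FIRST(<S>): from <S>→s <N> we get {s}. So FIRST(<S>) = {s}.
FIRST(<E>): from <E>→u u <S> p we get {u}; from <E>→λ we get {λ}. So FIRST(<E>) = {λ, u}.
FIRST(<L>): from <L>→<S> t <E> p we get {s}; from <L>→λ we get {λ}. So FIRST(<L>) = {λ, s}.
FIRST(<N>): from <N>→p we get {p}; from <N>→<L> t s we get {s, t}. So FIRST(<N>) = {p, s, t}.
FOLLOW(<S>) includes $ since <S> is the start symbol.
FOLLOW(<E>): in <L>→<S> t <E> p, <E> is followed by p with FIRST {p}. Thus FOLLOW(<E>) = {p}.
For <E> → u u <S> p: FIRST(u u <S> p) = {u}, so it goes in M[<E>, t] for t ∈ {u}.
For <E> → λ: FIRST(λ) = {λ}, so it goes in M[<E>, t] for t ∈ {}; since λ ∈ FIRST, also for every t ∈ FOLLOW(<E>) = {p}.

<E> → λ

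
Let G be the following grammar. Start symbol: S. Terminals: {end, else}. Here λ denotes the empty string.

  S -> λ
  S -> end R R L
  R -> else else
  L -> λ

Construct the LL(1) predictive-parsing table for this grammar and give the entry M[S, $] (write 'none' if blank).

FIRST(S) = {λ, end}
FIRST(R) = {else}
FIRST(L) = {λ}
FOLLOW(S) includes $ since S is the start symbol.
FOLLOW(S): S appears on no right-hand side. Thus FOLLOW(S) = {$}.
For S -> λ: FIRST(λ) = {λ}, so it goes in M[S, t] for t ∈ {}; since λ ∈ FIRST, also for every t ∈ FOLLOW(S) = {$}.
For S -> end R R L: FIRST(end R R L) = {end}, so it goes in M[S, t] for t ∈ {end}.

S -> λ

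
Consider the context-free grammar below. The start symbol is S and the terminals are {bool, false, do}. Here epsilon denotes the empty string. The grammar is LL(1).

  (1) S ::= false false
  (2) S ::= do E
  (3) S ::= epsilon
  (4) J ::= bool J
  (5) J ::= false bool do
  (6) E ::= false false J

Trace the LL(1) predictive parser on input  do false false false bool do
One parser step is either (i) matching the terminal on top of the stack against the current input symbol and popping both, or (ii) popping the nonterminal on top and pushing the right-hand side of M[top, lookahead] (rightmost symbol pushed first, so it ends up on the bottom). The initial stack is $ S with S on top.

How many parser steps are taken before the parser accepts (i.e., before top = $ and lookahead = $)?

9

step 1: stack=$ S  input=do false false false bool do $  — expand S ::= do E
step 2: stack=$ E do  input=do false false false bool do $  — match do
step 3: stack=$ E  input=false false false bool do $  — expand E ::= false false J
step 4: stack=$ J false false  input=false false false bool do $  — match false
step 5: stack=$ J false  input=false false bool do $  — match false
step 6: stack=$ J  input=false bool do $  — expand J ::= false bool do
step 7: stack=$ do bool false  input=false bool do $  — match false
step 8: stack=$ do bool  input=bool do $  — match bool
step 9: stack=$ do  input=do $  — match do
Accept reached after 9 steps.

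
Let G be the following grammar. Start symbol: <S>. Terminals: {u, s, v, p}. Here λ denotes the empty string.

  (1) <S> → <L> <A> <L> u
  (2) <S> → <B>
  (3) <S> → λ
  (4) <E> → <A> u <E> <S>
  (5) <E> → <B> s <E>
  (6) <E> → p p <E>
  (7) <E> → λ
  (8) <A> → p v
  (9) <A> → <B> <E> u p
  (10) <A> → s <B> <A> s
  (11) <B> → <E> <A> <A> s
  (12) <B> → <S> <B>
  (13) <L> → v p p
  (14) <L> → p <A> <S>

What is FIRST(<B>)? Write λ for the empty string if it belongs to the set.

FIRST(<L>) = {p, v}
FIRST(<S>) = {λ, p, s, v}  (via <L> <A> <L> u, <B>)
FIRST(<E>) = {λ, p, s, v}  (via <A> u <E> <S>, <B> s <E>)
FIRST(<A>) = {p, s, v}  (via <B> <E> u p)
FIRST(<B>) = {p, s, v}  (via <E> <A> <A> s, <S> <B>)

{p, s, v}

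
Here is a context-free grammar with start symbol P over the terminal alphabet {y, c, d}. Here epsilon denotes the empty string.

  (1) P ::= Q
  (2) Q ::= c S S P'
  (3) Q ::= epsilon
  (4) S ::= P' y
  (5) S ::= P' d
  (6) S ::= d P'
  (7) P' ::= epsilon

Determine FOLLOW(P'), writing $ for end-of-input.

{$, d, y}

FIRST(Q): from Q::=c S S P' we get {c}; from Q::=epsilon we get {epsilon}. So FIRST(Q) = {epsilon, c}.
FIRST(P'): from P'::=epsilon we get {epsilon}. So FIRST(P') = {epsilon}.
FIRST(P): from P::=Q we get {epsilon, c}. So FIRST(P) = {epsilon, c}.
FIRST(S): from S::=P' y we get {y}; from S::=P' d we get {d}; from S::=d P' we get {d}. So FIRST(S) = {d, y}.
FOLLOW(P) includes $ since P is the start symbol.
FOLLOW(P): P appears on no right-hand side. Thus FOLLOW(P) = {$}.
FOLLOW(Q): in P::=Q, the suffix after Q is empty, so FOLLOW(Q) ⊇ FOLLOW(P) = {$}. Thus FOLLOW(Q) = {$}.
FOLLOW(S): in Q::=c S S P' (occurrence 1), S is followed by S P' with FIRST {d, y}; in Q::=c S S P' (occurrence 2), S is followed by P' with FIRST {epsilon}; in Q::=c S S P' (occurrence 2), the suffix after S is nullable, so FOLLOW(S) ⊇ FOLLOW(Q) = {$}. Thus FOLLOW(S) = {$, d, y}.
FOLLOW(P'): in Q::=c S S P', the suffix after P' is empty, so FOLLOW(P') ⊇ FOLLOW(Q) = {$}; in S::=P' y, P' is followed by y with FIRST {y}; in S::=P' d, P' is followed by d with FIRST {d}; in S::=d P', the suffix after P' is empty, so FOLLOW(P') ⊇ FOLLOW(S) = {$, d, y}. Thus FOLLOW(P') = {$, d, y}.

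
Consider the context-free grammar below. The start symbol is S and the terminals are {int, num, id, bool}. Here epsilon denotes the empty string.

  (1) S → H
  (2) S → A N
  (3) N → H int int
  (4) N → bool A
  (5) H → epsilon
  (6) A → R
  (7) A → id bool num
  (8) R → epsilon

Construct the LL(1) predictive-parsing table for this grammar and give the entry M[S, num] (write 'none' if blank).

none

FIRST(H): from H→epsilon we get {epsilon}. So FIRST(H) = {epsilon}.
FIRST(R): from R→epsilon we get {epsilon}. So FIRST(R) = {epsilon}.
FIRST(N): from N→H int int we get {int}; from N→bool A we get {bool}. So FIRST(N) = {bool, int}.
FIRST(A): from A→R we get {epsilon}; from A→id bool num we get {id}. So FIRST(A) = {epsilon, id}.
FIRST(S): from S→H we get {epsilon}; from S→A N we get {bool, id, int}. So FIRST(S) = {epsilon, bool, id, int}.
FOLLOW(S) includes $ since S is the start symbol.
FOLLOW(S): S appears on no right-hand side. Thus FOLLOW(S) = {$}.
For S → H: FIRST(H) = {epsilon}, so it goes in M[S, t] for t ∈ {}; since epsilon ∈ FIRST, also for every t ∈ FOLLOW(S) = {$}.
For S → A N: FIRST(A N) = {bool, id, int}, so it goes in M[S, t] for t ∈ {bool, id, int}.
None of these place a production in M[S, num].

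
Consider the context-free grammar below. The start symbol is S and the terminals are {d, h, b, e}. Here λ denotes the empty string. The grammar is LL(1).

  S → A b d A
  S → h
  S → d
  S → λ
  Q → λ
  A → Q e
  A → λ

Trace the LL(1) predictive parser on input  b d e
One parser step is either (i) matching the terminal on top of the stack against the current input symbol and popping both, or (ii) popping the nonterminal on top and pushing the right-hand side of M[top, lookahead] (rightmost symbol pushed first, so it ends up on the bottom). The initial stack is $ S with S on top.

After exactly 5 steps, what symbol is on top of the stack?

     Stack      Input    Action
  1  $ S        b d e $  expand S → A b d A
  2  $ A d b A  b d e $  expand A → λ
  3  $ A d b    b d e $  match b
  4  $ A d      d e $    match d
  5  $ A        e $      expand A → Q e
Stack after step 5: $ e Q (top = Q).

Q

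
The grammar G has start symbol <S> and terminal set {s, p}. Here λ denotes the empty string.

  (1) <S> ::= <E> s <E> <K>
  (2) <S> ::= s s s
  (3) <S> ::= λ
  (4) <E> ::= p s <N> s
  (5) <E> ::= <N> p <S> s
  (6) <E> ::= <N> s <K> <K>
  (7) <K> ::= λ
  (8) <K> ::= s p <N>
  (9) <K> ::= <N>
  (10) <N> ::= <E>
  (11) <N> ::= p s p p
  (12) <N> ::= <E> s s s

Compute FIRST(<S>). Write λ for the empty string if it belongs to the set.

FIRST(<S>) = {λ, p, s}  (via <E> s <E> <K>)
FIRST(<E>) = {p}  (via <N> p <S> s, <N> s <K> <K>)
FIRST(<N>) = {p}  (via <E>, <E> s s s)
FIRST(<K>) = {λ, p, s}  (via <N>)

{λ, p, s}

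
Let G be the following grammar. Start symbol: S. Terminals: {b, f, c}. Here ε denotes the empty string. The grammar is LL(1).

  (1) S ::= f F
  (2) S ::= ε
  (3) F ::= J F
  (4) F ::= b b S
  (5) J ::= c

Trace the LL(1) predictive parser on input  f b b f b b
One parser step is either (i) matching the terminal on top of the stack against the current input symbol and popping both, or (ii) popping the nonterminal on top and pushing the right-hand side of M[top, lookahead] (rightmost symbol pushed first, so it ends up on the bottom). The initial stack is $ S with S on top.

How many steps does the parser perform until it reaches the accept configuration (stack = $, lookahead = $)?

step 1: stack=$ S  input=f b b f b b $  — expand S ::= f F
step 2: stack=$ F f  input=f b b f b b $  — match f
step 3: stack=$ F  input=b b f b b $  — expand F ::= b b S
step 4: stack=$ S b b  input=b b f b b $  — match b
step 5: stack=$ S b  input=b f b b $  — match b
step 6: stack=$ S  input=f b b $  — expand S ::= f F
step 7: stack=$ F f  input=f b b $  — match f
step 8: stack=$ F  input=b b $  — expand F ::= b b S
step 9: stack=$ S b b  input=b b $  — match b
step 10: stack=$ S b  input=b $  — match b
step 11: stack=$ S  input=$  — expand S ::= ε
Accept reached after 11 steps.

11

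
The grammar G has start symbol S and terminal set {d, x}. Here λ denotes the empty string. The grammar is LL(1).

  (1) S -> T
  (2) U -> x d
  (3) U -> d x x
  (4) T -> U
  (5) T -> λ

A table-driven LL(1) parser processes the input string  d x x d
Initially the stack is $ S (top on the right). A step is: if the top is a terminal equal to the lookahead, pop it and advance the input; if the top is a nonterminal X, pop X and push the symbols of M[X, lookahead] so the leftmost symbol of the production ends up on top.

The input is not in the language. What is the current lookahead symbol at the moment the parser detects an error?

d

step 1: stack=$ S  input=d x x d $  — expand S -> T
step 2: stack=$ T  input=d x x d $  — expand T -> U
step 3: stack=$ U  input=d x x d $  — expand U -> d x x
step 4: stack=$ x x d  input=d x x d $  — match d
step 5: stack=$ x x  input=x x d $  — match x
step 6: stack=$ x  input=x d $  — match x
step 7: stack=$  input=d $  — error: stack empty but input remains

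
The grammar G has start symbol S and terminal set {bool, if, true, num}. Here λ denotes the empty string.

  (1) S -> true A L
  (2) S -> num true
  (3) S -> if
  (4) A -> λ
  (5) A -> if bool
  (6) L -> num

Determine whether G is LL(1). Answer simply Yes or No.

Yes

FIRST(S) = {if, num, true}
FIRST(A) = {λ, if}
FIRST(L) = {num}
FOLLOW(S) = {$}
FOLLOW(A) = {num}
FOLLOW(L) = {$}
Each cell of M receives at most one production.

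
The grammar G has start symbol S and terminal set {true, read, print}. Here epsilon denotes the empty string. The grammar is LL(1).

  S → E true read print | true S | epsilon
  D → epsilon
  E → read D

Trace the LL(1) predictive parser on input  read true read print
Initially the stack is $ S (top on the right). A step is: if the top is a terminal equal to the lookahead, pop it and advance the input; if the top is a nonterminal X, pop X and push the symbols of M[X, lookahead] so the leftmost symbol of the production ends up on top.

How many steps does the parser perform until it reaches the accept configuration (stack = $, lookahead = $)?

     Stack                     Input                   Action
  1  $ S                       read true read print $  expand S → E true read print
  2  $ print read true E       read true read print $  expand E → read D
  3  $ print read true D read  read true read print $  match read
  4  $ print read true D       true read print $       expand D → epsilon
  5  $ print read true         true read print $       match true
  6  $ print read              read print $            match read
  7  $ print                   print $                 match print
Accept reached after 7 steps.

7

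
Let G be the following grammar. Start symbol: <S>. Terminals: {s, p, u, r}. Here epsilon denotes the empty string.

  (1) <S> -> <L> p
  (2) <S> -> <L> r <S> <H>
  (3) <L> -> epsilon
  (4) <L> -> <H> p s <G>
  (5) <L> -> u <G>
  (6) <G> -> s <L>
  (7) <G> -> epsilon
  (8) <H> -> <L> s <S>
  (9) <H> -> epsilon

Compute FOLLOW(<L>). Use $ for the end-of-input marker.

{p, r, s}

FIRST(<G>) = {epsilon, s}
FIRST(<S>) = {p, r, s, u}  (via <L> p, <L> r <S> <H>)
FIRST(<L>) = {epsilon, p, s, u}  (via <H> p s <G>)
FIRST(<H>) = {epsilon, p, s, u}  (via <L> s <S>)
FOLLOW(<S>) includes $ since <S> is the start symbol.
FOLLOW(<S>): in <S>-><L> r <S> <H>, <S> is followed by <H> with FIRST {epsilon, p, s, u}; in <S>-><L> r <S> <H>, the suffix after <S> is nullable (adds nothing new); in <H>-><L> s <S>, the suffix after <S> is empty, so FOLLOW(<S>) ⊇ FOLLOW(<H>) = {$, p, s, u}. Thus FOLLOW(<S>) = {$, p, s, u}.
FOLLOW(<H>): in <S>-><L> r <S> <H>, the suffix after <H> is empty, so FOLLOW(<H>) ⊇ FOLLOW(<S>) = {$, p, s, u}; in <L>-><H> p s <G>, <H> is followed by p s <G> with FIRST {p}. Thus FOLLOW(<H>) = {$, p, s, u}.
FOLLOW(<L>): in <S>-><L> p, <L> is followed by p with FIRST {p}; in <S>-><L> r <S> <H>, <L> is followed by r <S> <H> with FIRST {r}; in <G>->s <L>, the suffix after <L> is empty, so FOLLOW(<L>) ⊇ FOLLOW(<G>) = {p, r, s}; in <H>-><L> s <S>, <L> is followed by s <S> with FIRST {s}. Thus FOLLOW(<L>) = {p, r, s}.
FOLLOW(<G>): in <L>-><H> p s <G>, the suffix after <G> is empty, so FOLLOW(<G>) ⊇ FOLLOW(<L>) = {p, r, s}; in <L>->u <G>, the suffix after <G> is empty, so FOLLOW(<G>) ⊇ FOLLOW(<L>) = {p, r, s}. Thus FOLLOW(<G>) = {p, r, s}.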